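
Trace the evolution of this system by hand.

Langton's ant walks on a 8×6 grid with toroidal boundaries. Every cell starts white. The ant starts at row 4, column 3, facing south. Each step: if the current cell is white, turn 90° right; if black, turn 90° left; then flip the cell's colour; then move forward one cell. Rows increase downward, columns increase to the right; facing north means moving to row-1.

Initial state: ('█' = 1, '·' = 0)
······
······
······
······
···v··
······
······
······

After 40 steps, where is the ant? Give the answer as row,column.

2,3

t=0: ······
······
······
······
···v··
······
······
······
t=1: ······
······
······
······
··<█··
······
······
······
t=2: ······
······
······
··^···
··██··
······
······
······
t=3: ······
······
······
··█>··
··██··
······
······
······
t=4: ······
······
······
··██··
··█v··
······
······
······
t=5: ······
······
······
··██··
··█·>·
······
······
······
t=6: ······
······
······
··██··
··█·█·
····v·
······
······
t=7: ······
······
······
··██··
··█·█·
···<█·
······
······
t=8: ······
······
······
··██··
··█^█·
···██·
······
······
t=9: ······
······
······
··██··
··██>·
···██·
······
······
t=10: ······
······
······
··██^·
··██··
···██·
······
······
t=11: ······
······
······
··███>
··██··
···██·
······
······
t=12: ······
······
······
··████
··██·v
···██·
······
······
t=13: ······
······
······
··████
··██<█
···██·
······
······
t=14: ······
······
······
··██^█
··████
···██·
······
······
t=15: ······
······
······
··█<·█
··████
···██·
······
······
t=16: ······
······
······
··█··█
··█v██
···██·
······
······
t=17: ······
······
······
··█··█
··█·>█
···██·
······
······
t=18: ······
······
······
··█·^█
··█··█
···██·
······
······
t=19: ······
······
······
··█·█>
··█··█
···██·
······
······
t=20: ······
······
·····^
··█·█·
··█··█
···██·
······
······
t=21: ······
······
>····█
··█·█·
··█··█
···██·
······
······
t=22: ······
······
█····█
v·█·█·
··█··█
···██·
······
······
t=23: ······
······
█····█
█·█·█<
··█··█
···██·
······
······
t=24: ······
······
█····^
█·█·██
··█··█
···██·
······
······
t=25: ······
······
█···<·
█·█·██
··█··█
···██·
······
······
t=26: ······
····^·
█···█·
█·█·██
··█··█
···██·
······
······
t=27: ······
····█>
█···█·
█·█·██
··█··█
···██·
······
······
t=28: ······
····██
█···█v
█·█·██
··█··█
···██·
······
······
t=29: ······
····██
█···<█
█·█·██
··█··█
···██·
······
······
t=30: ······
····██
█····█
█·█·v█
··█··█
···██·
······
······
t=31: ······
····██
█····█
█·█··>
··█··█
···██·
······
······
t=32: ······
····██
█····^
█·█···
··█··█
···██·
······
······
t=33: ······
····██
█···<·
█·█···
··█··█
···██·
······
······
t=34: ······
····^█
█···█·
█·█···
··█··█
···██·
······
······
t=35: ······
···<·█
█···█·
█·█···
··█··█
···██·
······
······
t=36: ···^··
···█·█
█···█·
█·█···
··█··█
···██·
······
······
t=37: ···█>·
···█·█
█···█·
█·█···
··█··█
···██·
······
······
t=38: ···██·
···█v█
█···█·
█·█···
··█··█
···██·
······
······
t=39: ···██·
···<██
█···█·
█·█···
··█··█
···██·
······
······
t=40: ···██·
····██
█··v█·
█·█···
··█··█
···██·
······
······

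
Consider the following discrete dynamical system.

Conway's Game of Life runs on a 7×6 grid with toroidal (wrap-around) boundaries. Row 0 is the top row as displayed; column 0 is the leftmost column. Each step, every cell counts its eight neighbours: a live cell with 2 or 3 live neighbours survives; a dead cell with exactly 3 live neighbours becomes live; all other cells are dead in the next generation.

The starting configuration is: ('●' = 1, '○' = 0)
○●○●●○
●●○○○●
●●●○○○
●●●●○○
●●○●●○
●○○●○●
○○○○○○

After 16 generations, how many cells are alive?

step 0: ○●○●●○
●●○○○●
●●●○○○
●●●●○○
●●○●●○
●○○●○●
○○○○○○
step 1: ○●●○●●
○○○●●●
○○○●○○
○○○○●○
○○○○○○
●●●●○●
●○●●○●
step 2: ○●○○○○
●○○○○●
○○○●○●
○○○○○○
●●●●●●
○○○●○●
○○○○○○
step 3: ●○○○○○
●○○○●●
●○○○●●
○●○○○○
●●●●○●
○●○●○●
○○○○○○
step 4: ●○○○○○
○●○○●○
○●○○●○
○○○●○○
○○○●○●
○●○●○●
●○○○○○
step 5: ●●○○○●
●●○○○●
○○●●●○
○○●●○○
●○○●○○
○○●○○●
●●○○○●
step 6: ○○●○●○
○○○●○○
●○○○●●
○●○○○○
○●○●●○
○○●○●●
○○●○●○
step 7: ○○●○●○
○○○●○○
●○○○●●
○●●●○○
●●○●●●
○●●○○●
○●●○●○
step 8: ○●●○●○
○○○●○○
●●○○●●
○○○○○○
○○○○○●
○○○○○○
●○○○●●
step 9: ●●●○●○
○○○●○○
●○○○●●
○○○○●○
○○○○○○
●○○○●○
●●○●●●
step 10: ○○○○○○
○○●●○○
○○○●●●
○○○○●○
○○○○○●
●●○●●○
○○○○○○
step 11: ○○○○○○
○○●●○○
○○●○○●
○○○●○○
●○○●○●
●○○○●●
○○○○○○
step 12: ○○○○○○
○○●●○○
○○●○●○
●○●●○●
●○○●○○
●○○○●○
○○○○○●
step 13: ○○○○○○
○○●●○○
○○○○●●
●○●○○●
●○●●○○
●○○○●○
○○○○○●
step 14: ○○○○○○
○○○●●○
●●●○●●
●○●○○○
●○●●●○
●●○●●○
○○○○○●
step 15: ○○○○●○
●●●●●○
●○●○●○
○○○○○○
●○○○●○
●●○○○○
●○○○●●
step 16: ○○●○○○
●○●○●○
●○●○●○
○●○●○○
●●○○○●
○●○○●○
●●○○●○

17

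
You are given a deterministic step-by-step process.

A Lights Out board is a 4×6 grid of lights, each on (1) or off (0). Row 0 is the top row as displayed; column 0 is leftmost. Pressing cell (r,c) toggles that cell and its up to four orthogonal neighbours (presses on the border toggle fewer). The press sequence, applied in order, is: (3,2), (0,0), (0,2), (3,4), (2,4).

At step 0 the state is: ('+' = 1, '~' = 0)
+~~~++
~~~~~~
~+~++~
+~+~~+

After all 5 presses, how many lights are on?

13

[0] +~~~++
~~~~~~
~+~++~
+~+~~+
[1] +~~~++
~~~~~~
~++++~
++~+~+
[2] ~+~~++
+~~~~~
~++++~
++~+~+
[3] ~~++++
+~+~~~
~++++~
++~+~+
[4] ~~++++
+~+~~~
~+++~~
++~~+~
[5] ~~++++
+~+~+~
~++~++
++~~~~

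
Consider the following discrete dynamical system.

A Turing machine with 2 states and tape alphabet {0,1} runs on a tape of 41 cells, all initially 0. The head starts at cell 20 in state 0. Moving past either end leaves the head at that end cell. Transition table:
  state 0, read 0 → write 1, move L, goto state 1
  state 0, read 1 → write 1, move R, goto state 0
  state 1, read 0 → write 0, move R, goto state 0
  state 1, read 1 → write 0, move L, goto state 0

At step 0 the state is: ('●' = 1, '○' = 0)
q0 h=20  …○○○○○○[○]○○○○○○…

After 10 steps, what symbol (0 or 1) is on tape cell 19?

0

0) q0 h=20  …○○○○○○[○]○○○○○○…
1) q1 h=19  …○○○○○○[○]●○○○○○…
2) q0 h=20  …○○○○○○[●]○○○○○○…
3) q0 h=21  …○○○○○●[○]○○○○○○…
4) q1 h=20  …○○○○○○[●]●○○○○○…
5) q0 h=19  …○○○○○○[○]○●○○○○…
6) q1 h=18  …○○○○○○[○]●○●○○○…
7) q0 h=19  …○○○○○○[●]○●○○○○…
8) q0 h=20  …○○○○○●[○]●○○○○○…
9) q1 h=19  …○○○○○○[●]●●○○○○…
10) q0 h=18  …○○○○○○[○]○●●○○○…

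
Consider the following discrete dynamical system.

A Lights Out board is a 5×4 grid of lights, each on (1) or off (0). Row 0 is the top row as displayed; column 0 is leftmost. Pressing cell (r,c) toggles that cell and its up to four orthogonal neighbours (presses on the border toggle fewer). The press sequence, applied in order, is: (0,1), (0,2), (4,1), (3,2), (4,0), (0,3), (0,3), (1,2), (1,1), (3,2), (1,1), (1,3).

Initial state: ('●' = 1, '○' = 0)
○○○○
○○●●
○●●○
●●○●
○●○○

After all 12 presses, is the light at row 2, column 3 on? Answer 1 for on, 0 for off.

1

k=0  ○○○○
○○●●
○●●○
●●○●
○●○○
k=1  ●●●○
○●●●
○●●○
●●○●
○●○○
k=2  ●○○●
○●○●
○●●○
●●○●
○●○○
k=3  ●○○●
○●○●
○●●○
●○○●
●○●○
k=4  ●○○●
○●○●
○●○○
●●●○
●○○○
k=5  ●○○●
○●○●
○●○○
○●●○
○●○○
k=6  ●○●○
○●○○
○●○○
○●●○
○●○○
k=7  ●○○●
○●○●
○●○○
○●●○
○●○○
k=8  ●○●●
○○●○
○●●○
○●●○
○●○○
k=9  ●●●●
●●○○
○○●○
○●●○
○●○○
k=10  ●●●●
●●○○
○○○○
○○○●
○●●○
k=11  ●○●●
○○●○
○●○○
○○○●
○●●○
k=12  ●○●○
○○○●
○●○●
○○○●
○●●○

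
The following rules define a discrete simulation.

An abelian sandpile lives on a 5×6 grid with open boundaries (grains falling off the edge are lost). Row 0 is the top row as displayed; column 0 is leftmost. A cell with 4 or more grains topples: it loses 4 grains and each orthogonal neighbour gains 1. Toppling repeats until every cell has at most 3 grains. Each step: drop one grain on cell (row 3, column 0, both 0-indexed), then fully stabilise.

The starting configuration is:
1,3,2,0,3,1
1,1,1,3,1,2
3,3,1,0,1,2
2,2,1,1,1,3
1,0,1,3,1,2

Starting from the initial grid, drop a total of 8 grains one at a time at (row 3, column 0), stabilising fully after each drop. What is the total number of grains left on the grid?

k=0  1,3,2,0,3,1
1,1,1,3,1,2
3,3,1,0,1,2
2,2,1,1,1,3
1,0,1,3,1,2
k=1  1,3,2,0,3,1
1,1,1,3,1,2
3,3,1,0,1,2
3,2,1,1,1,3
1,0,1,3,1,2
k=2  1,3,2,0,3,1
2,2,1,3,1,2
1,1,2,0,1,2
2,0,2,1,1,3
2,1,1,3,1,2
k=3  1,3,2,0,3,1
2,2,1,3,1,2
1,1,2,0,1,2
3,0,2,1,1,3
2,1,1,3,1,2
k=4  1,3,2,0,3,1
2,2,1,3,1,2
2,1,2,0,1,2
0,1,2,1,1,3
3,1,1,3,1,2
k=5  1,3,2,0,3,1
2,2,1,3,1,2
2,1,2,0,1,2
1,1,2,1,1,3
3,1,1,3,1,2
k=6  1,3,2,0,3,1
2,2,1,3,1,2
2,1,2,0,1,2
2,1,2,1,1,3
3,1,1,3,1,2
k=7  1,3,2,0,3,1
2,2,1,3,1,2
2,1,2,0,1,2
3,1,2,1,1,3
3,1,1,3,1,2
k=8  1,3,2,0,3,1
2,2,1,3,1,2
3,1,2,0,1,2
1,2,2,1,1,3
0,2,1,3,1,2

49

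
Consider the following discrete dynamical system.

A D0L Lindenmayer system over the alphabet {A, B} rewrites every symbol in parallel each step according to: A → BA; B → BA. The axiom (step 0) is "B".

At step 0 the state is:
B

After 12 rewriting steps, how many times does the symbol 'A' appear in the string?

2048

step 0: B
step 1: BA
step 2: BABA
step 3: BABABABA
step 4: BABABABABABABABA
step 5: BABABABABABABABABABABABABABABABA
step 6: BABABABABABABABABABABABABABABABABABABABABABABABABABABABABABABABA
step 7: BABABABABABABABABABABABABABABABABABABABABABABABABABABABABA…BABABABABABABABABABABABABABABABABABABABABABABABABABABABABA  (len 128)
step 8: BABABABABABABABABABABABABABABABABABABABABABABABABABABABABA…BABABABABABABABABABABABABABABABABABABABABABABABABABABABABA  (len 256)
step 9: BABABABABABABABABABABABABABABABABABABABABABABABABABABABABA…BABABABABABABABABABABABABABABABABABABABABABABABABABABABABA  (len 512)
step 10: BABABABABABABABABABABABABABABABABABABABABABABABABABABABABA…BABABABABABABABABABABABABABABABABABABABABABABABABABABABABA  (len 1024)
step 11: BABABABABABABABABABABABABABABABABABABABABABABABABABABABABA…BABABABABABABABABABABABABABABABABABABABABABABABABABABABABA  (len 2048)
step 12: BABABABABABABABABABABABABABABABABABABABABABABABABABABABABA…BABABABABABABABABABABABABABABABABABABABABABABABABABABABABA  (len 4096)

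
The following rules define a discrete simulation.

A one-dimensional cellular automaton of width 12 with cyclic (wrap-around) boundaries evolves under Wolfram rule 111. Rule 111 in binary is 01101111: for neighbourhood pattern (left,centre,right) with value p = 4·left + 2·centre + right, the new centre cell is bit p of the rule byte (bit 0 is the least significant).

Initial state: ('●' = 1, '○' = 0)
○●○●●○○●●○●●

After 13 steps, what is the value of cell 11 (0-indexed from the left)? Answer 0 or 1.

k=0  ○●○●●○○●●○●●
k=1  ●●●●●○●●●●●●
k=2  ○○○○●●●○○○○○
k=3  ●●●●●○●○●●●●
k=4  ○○○○●●●●●○○○
k=5  ●●●●●○○○●○●●
k=6  ○○○○●○●●●●●○
k=7  ●●●●●●●○○○●○
k=8  ●○○○○○●○●●●●
k=9  ●○●●●●●●●○○○
k=10  ●●●○○○○○●○●●
k=11  ○○●○●●●●●●●○
k=12  ●●●●●○○○○○●○
k=13  ●○○○●○●●●●●●

1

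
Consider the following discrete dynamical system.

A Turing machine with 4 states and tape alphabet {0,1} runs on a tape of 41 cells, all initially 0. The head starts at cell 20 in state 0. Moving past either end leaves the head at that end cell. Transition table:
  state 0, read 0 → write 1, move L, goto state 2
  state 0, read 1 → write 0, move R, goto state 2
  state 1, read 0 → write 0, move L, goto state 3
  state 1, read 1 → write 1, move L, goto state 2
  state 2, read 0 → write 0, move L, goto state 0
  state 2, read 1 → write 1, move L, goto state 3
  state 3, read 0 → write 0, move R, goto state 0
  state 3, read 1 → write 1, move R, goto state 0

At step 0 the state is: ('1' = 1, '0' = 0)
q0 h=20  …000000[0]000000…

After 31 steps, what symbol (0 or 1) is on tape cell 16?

1

[0] q0 h=20  …000000[0]000000…
[1] q2 h=19  …000000[0]100000…
[2] q0 h=18  …000000[0]010000…
[3] q2 h=17  …000000[0]101000…
[4] q0 h=16  …000000[0]010100…
[5] q2 h=15  …000000[0]101010…
[6] q0 h=14  …000000[0]010101…
[7] q2 h=13  …000000[0]101010…
[8] q0 h=12  …000000[0]010101…
[9] q2 h=11  …000000[0]101010…
[10] q0 h=10  …000000[0]010101…
[11] q2 h= 9  …000000[0]101010…
[12] q0 h= 8  …000000[0]010101…
[13] q2 h= 7  …000000[0]101010…
[14] q0 h= 6  |000000[0]010101…
[15] q2 h= 5  |00000[0]101010…
[16] q0 h= 4  |0000[0]010101…
[17] q2 h= 3  |000[0]101010…
[18] q0 h= 2  |00[0]010101…
[19] q2 h= 1  |0[0]101010…
[20] q0 h= 0  |[0]010101…
[21] q2 h= 0  |[1]010101…
[22] q3 h= 0  |[1]010101…
[23] q0 h= 1  |1[0]101010…
[24] q2 h= 0  |[1]110101…
[25] q3 h= 0  |[1]110101…
[26] q0 h= 1  |1[1]101010…
[27] q2 h= 2  |10[1]010101…
[28] q3 h= 1  |1[0]101010…
[29] q0 h= 2  |10[1]010101…
[30] q2 h= 3  |100[0]101010…
[31] q0 h= 2  |10[0]010101…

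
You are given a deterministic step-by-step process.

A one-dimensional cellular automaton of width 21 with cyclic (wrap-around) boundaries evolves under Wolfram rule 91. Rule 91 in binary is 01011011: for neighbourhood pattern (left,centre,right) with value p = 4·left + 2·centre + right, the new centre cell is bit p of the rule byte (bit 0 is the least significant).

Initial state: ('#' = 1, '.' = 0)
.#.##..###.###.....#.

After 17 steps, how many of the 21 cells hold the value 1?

18

gen 0: .#.##..###.###.....#.
gen 1: #..#####.#.#.######.#
gen 2: ####...#.....#....#.#
gen 3: ...####.#####.####..#
gen 4: ####..#.#...#.#..###.
gen 5: #..###...###...###.#.
gen 6: .###.#####.#####.#...
gen 7: ##.#.#...#.#...#..###
gen 8: .#....###...###.###..
gen 9: #.#####.#####.#.#.###
gen 10: #.#...#.#...#.....#..
gen 11: ...###...###.#####.##
gen 12: ####.#####.#.#...#.##
gen 13: ...#.#...#....###..#.
gen 14: ###...###.#####.###.#
gen 15: ..#####.#.#...#.#.#.#
gen 16: ###...#....###.......
gen 17: #.####.#####.########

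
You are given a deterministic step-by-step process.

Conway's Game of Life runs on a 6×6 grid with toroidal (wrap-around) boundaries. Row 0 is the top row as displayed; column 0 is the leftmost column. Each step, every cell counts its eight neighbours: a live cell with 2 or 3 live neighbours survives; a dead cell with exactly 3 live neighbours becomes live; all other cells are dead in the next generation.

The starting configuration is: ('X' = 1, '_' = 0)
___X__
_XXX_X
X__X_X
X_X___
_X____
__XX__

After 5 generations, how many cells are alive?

step 0: ___X__
_XXX_X
X__X_X
X_X___
_X____
__XX__
step 1: _X____
_X_X_X
___X_X
X_X__X
_X_X__
__XX__
step 2: XX_XX_
______
_X_X_X
XXXX_X
XX_XX_
_X_X__
step 3: XX_XX_
_X_X_X
_X_X_X
______
______
______
step 4: XX_XXX
_X_X_X
______
______
______
______
step 5: _X_X_X
_X_X_X
______
______
______
X___XX

9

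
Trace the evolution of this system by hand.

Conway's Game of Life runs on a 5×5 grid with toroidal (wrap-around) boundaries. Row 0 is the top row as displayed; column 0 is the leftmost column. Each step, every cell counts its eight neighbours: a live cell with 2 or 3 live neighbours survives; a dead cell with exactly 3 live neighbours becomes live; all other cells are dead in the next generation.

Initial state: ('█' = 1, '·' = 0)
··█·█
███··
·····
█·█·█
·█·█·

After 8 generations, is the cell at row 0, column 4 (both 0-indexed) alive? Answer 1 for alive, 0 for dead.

0

gen 0: ··█·█
███··
·····
█·█·█
·█·█·
gen 1: ····█
████·
··███
█████
·█···
gen 2: ···██
██···
·····
·····
·█···
gen 3: ·██·█
█···█
·····
·····
·····
gen 4: ·█·██
██·██
·····
·····
·····
gen 5: ·█·█·
·█·█·
█···█
·····
·····
gen 6: ·····
·█·█·
█···█
·····
·····
gen 7: ·····
█···█
█···█
·····
·····
gen 8: ·····
█···█
█···█
·····
·····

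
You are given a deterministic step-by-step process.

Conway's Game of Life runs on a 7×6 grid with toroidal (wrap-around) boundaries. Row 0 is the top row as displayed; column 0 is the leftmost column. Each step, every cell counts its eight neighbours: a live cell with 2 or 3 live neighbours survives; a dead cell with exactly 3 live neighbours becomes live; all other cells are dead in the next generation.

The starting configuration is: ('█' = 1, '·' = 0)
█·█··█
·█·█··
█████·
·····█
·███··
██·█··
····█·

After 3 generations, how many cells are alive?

gen 0: █·█··█
·█·█··
█████·
·····█
·███··
██·█··
····█·
gen 1: ██████
······
██·███
·····█
·█·██·
██·██·
··███·
gen 2: ██···█
······
█···██
·█····
·█·█··
██····
······
gen 3: █·····
·█··█·
█····█
·██·██
·█····
███···
·····█

14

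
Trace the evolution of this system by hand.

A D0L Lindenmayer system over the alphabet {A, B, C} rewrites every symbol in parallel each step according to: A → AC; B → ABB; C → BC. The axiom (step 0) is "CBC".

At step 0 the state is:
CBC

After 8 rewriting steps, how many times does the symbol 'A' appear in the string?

1345

[0] CBC
[1] BCABBBC
[2] ABBBCACABBABBABBBC
[3] ACABBABBABBBCACBCACABBABBACABBABBACABBABBABBBC
[4] ACBCACABBABBACABBABBACABBABBABBBCACBCABBBCACBCACABBABBACABBABBACBCACABBABBACABBABBACBCACABBABBACABBABBACABBABBABBBC
[5] ACBCABBBCACBCACABBABBACABBABBACBCACABBABBACABBABBACBCACABB…BBABBACBCACABBABBACABBABBACBCACABBABBACABBABBACABBABBABBBC  (len 284)
[6] ACBCABBBCACABBABBABBBCACBCABBBCACBCACABBABBACABBABBACBCACA…BBABBACBCACABBABBACABBABBACBCACABBABBACABBABBACABBABBABBBC  (len 699)
[7] ACBCABBBCACABBABBABBBCACBCACABBABBACABBABBACABBABBABBBCACB…BBABBACBCACABBABBACABBABBACBCACABBABBACABBABBACABBABBABBBC  (len 1721)
[8] ACBCABBBCACABBABBABBBCACBCACABBABBACABBABBACABBABBABBBCACB…BBABBACBCACABBABBACABBABBACBCACABBABBACABBABBACABBABBABBBC  (len 4241)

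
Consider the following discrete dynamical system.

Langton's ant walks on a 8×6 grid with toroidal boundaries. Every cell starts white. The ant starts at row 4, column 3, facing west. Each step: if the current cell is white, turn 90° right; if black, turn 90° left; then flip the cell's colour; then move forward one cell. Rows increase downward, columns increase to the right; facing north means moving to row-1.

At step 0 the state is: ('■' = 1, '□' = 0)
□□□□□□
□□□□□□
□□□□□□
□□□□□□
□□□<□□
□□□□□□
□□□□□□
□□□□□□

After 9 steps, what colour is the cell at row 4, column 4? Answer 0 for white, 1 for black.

1

0) □□□□□□
□□□□□□
□□□□□□
□□□□□□
□□□<□□
□□□□□□
□□□□□□
□□□□□□
1) □□□□□□
□□□□□□
□□□□□□
□□□^□□
□□□■□□
□□□□□□
□□□□□□
□□□□□□
2) □□□□□□
□□□□□□
□□□□□□
□□□■>□
□□□■□□
□□□□□□
□□□□□□
□□□□□□
3) □□□□□□
□□□□□□
□□□□□□
□□□■■□
□□□■v□
□□□□□□
□□□□□□
□□□□□□
4) □□□□□□
□□□□□□
□□□□□□
□□□■■□
□□□<■□
□□□□□□
□□□□□□
□□□□□□
5) □□□□□□
□□□□□□
□□□□□□
□□□■■□
□□□□■□
□□□v□□
□□□□□□
□□□□□□
6) □□□□□□
□□□□□□
□□□□□□
□□□■■□
□□□□■□
□□<■□□
□□□□□□
□□□□□□
7) □□□□□□
□□□□□□
□□□□□□
□□□■■□
□□^□■□
□□■■□□
□□□□□□
□□□□□□
8) □□□□□□
□□□□□□
□□□□□□
□□□■■□
□□■>■□
□□■■□□
□□□□□□
□□□□□□
9) □□□□□□
□□□□□□
□□□□□□
□□□■■□
□□■■■□
□□■v□□
□□□□□□
□□□□□□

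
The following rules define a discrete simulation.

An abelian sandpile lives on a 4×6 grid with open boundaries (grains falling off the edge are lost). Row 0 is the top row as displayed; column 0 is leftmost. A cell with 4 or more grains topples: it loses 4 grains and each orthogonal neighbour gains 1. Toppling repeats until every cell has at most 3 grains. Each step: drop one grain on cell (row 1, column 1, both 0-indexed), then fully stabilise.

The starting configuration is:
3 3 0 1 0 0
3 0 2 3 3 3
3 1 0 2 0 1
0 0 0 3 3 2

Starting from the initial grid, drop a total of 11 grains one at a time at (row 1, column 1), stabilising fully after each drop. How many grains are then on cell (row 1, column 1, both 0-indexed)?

[0] 3 3 0 1 0 0
3 0 2 3 3 3
3 1 0 2 0 1
0 0 0 3 3 2
[1] 3 3 0 1 0 0
3 1 2 3 3 3
3 1 0 2 0 1
0 0 0 3 3 2
[2] 3 3 0 1 0 0
3 2 2 3 3 3
3 1 0 2 0 1
0 0 0 3 3 2
[3] 3 3 0 1 0 0
3 3 2 3 3 3
3 1 0 2 0 1
0 0 0 3 3 2
[4] 1 1 1 1 0 0
2 2 3 3 3 3
0 3 0 2 0 1
1 0 0 3 3 2
[5] 1 1 1 1 0 0
2 3 3 3 3 3
0 3 0 2 0 1
1 0 0 3 3 2
[6] 1 2 2 2 1 1
3 2 1 1 1 0
1 0 2 3 1 2
1 1 0 3 3 2
[7] 1 2 2 2 1 1
3 3 1 1 1 0
1 0 2 3 1 2
1 1 0 3 3 2
[8] 2 3 2 2 1 1
0 1 2 1 1 0
2 1 2 3 1 2
1 1 0 3 3 2
[9] 2 3 2 2 1 1
0 2 2 1 1 0
2 1 2 3 1 2
1 1 0 3 3 2
[10] 2 3 2 2 1 1
0 3 2 1 1 0
2 1 2 3 1 2
1 1 0 3 3 2
[11] 3 0 3 2 1 1
1 1 3 1 1 0
2 2 2 3 1 2
1 1 0 3 3 2

1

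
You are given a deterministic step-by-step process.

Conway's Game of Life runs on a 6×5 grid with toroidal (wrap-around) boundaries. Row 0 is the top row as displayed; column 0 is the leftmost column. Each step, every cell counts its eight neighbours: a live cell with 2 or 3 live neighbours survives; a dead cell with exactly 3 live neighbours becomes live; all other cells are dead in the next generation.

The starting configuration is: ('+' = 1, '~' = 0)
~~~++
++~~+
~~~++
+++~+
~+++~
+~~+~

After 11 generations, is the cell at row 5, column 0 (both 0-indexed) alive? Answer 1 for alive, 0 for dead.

[0] ~~~++
++~~+
~~~++
+++~+
~+++~
+~~+~
[1] ~+++~
~~+~~
~~~~~
~~~~~
~~~~~
++~~~
[2] +~~+~
~+++~
~~~~~
~~~~~
~~~~~
++~~~
[3] +~~+~
~++++
~~+~~
~~~~~
~~~~~
++~~+
[4] ~~~~~
++~~+
~++~~
~~~~~
+~~~~
++~~+
[5] ~~~~~
+++~~
~++~~
~+~~~
++~~+
++~~+
[6] ~~+~+
+~+~~
~~~~~
~~~~~
~~+~+
~+~~+
[7] ~~+~+
~+~+~
~~~~~
~~~~~
+~~+~
~++~+
[8] ~~~~+
~~++~
~~~~~
~~~~~
+++++
~++~+
[9] ++~~+
~~~+~
~~~~~
+++++
~~~~+
~~~~~
[10] +~~~+
+~~~+
++~~~
+++++
~++~+
~~~~+
[11] ~~~+~
~~~~~
~~~~~
~~~~~
~~~~~
~+~~+

0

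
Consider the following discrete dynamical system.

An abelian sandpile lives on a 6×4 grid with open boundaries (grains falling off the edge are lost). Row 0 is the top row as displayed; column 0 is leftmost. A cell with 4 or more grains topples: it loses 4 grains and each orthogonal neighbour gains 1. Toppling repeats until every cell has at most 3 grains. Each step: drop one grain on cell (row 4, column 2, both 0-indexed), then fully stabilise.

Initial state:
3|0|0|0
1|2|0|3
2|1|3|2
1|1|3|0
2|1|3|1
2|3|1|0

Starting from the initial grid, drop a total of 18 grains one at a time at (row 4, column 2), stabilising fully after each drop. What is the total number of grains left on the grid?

gen 0: 3|0|0|0
1|2|0|3
2|1|3|2
1|1|3|0
2|1|3|1
2|3|1|0
gen 1: 3|0|0|0
1|2|1|3
2|2|0|3
1|2|1|1
2|2|1|2
2|3|2|0
gen 2: 3|0|0|0
1|2|1|3
2|2|0|3
1|2|1|1
2|2|2|2
2|3|2|0
gen 3: 3|0|0|0
1|2|1|3
2|2|0|3
1|2|1|1
2|2|3|2
2|3|2|0
gen 4: 3|0|0|0
1|2|1|3
2|2|0|3
1|2|2|1
2|3|0|3
2|3|3|0
gen 5: 3|0|0|0
1|2|1|3
2|2|0|3
1|2|2|1
2|3|1|3
2|3|3|0
gen 6: 3|0|0|0
1|2|1|3
2|2|0|3
1|2|2|1
2|3|2|3
2|3|3|0
gen 7: 3|0|0|0
1|2|1|3
2|2|0|3
1|2|2|1
2|3|3|3
2|3|3|0
gen 8: 3|0|0|0
1|2|1|3
2|2|0|3
1|3|3|2
3|1|3|0
3|1|1|2
gen 9: 3|0|0|0
1|2|1|3
2|3|1|3
2|0|1|3
3|3|1|1
3|1|2|2
gen 10: 3|0|0|0
1|2|1|3
2|3|1|3
2|0|1|3
3|3|2|1
3|1|2|2
gen 11: 3|0|0|0
1|2|1|3
2|3|1|3
2|0|1|3
3|3|3|1
3|1|2|2
gen 12: 3|0|0|0
1|2|1|3
2|3|1|3
3|1|2|3
1|1|1|2
0|3|3|2
gen 13: 3|0|0|0
1|2|1|3
2|3|1|3
3|1|2|3
1|1|2|2
0|3|3|2
gen 14: 3|0|0|0
1|2|1|3
2|3|1|3
3|1|2|3
1|1|3|2
0|3|3|2
gen 15: 3|0|0|0
1|2|1|3
2|3|1|3
3|1|3|3
1|3|1|3
1|0|1|3
gen 16: 3|0|0|0
1|2|1|3
2|3|1|3
3|1|3|3
1|3|2|3
1|0|1|3
gen 17: 3|0|0|0
1|2|1|3
2|3|1|3
3|1|3|3
1|3|3|3
1|0|1|3
gen 18: 3|0|0|1
1|2|2|0
2|3|3|1
3|3|1|2
2|0|3|2
1|1|3|0

39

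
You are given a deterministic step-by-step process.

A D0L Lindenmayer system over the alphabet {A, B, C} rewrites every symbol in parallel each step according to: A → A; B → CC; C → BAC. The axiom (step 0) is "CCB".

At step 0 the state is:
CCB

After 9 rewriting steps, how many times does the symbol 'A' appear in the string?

1022

k=0  CCB
k=1  BACBACCC
k=2  CCABACCCABACBACBAC
k=3  BACBACACCABACBACBACACCABACCCABACCCABAC
k=4  CCABACCCABACABACBACACCABACCCABACCCABACABACBACACCABACBACBACACCABACBACBACACCABAC
k=5  BACBACACCABACBACBACACCABACACCABACCCABACABACBACACCABACBACBA…CCABACCCABACCCABACABACBACACCABACCCABACCCABACABACBACACCABAC  (len 158)
k=6  CCABACCCABACABACBACACCABACCCABACCCABACABACBACACCABACABACBA…CABACBACBACACCABACBACBACACCABACACCABACCCABACABACBACACCABAC  (len 318)
k=7  BACBACACCABACBACBACACCABACACCABACCCABACABACBACACCABACBACBA…ABACABACBACACCABACBACBACACCABACACCABACCCABACABACBACACCABAC  (len 638)
k=8  CCABACCCABACABACBACACCABACCCABACCCABACABACBACACCABACABACBA…ABACABACBACACCABACBACBACACCABACACCABACCCABACABACBACACCABAC  (len 1278)
k=9  BACBACACCABACBACBACACCABACACCABACCCABACABACBACACCABACBACBA…ABACABACBACACCABACBACBACACCABACACCABACCCABACABACBACACCABAC  (len 2558)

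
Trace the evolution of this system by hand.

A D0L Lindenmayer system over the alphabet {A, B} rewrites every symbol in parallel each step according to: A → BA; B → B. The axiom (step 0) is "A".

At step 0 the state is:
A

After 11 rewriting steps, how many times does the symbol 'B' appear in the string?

step 0: A
step 1: BA
step 2: BBA
step 3: BBBA
step 4: BBBBA
step 5: BBBBBA
step 6: BBBBBBA
step 7: BBBBBBBA
step 8: BBBBBBBBA
step 9: BBBBBBBBBA
step 10: BBBBBBBBBBA
step 11: BBBBBBBBBBBA

11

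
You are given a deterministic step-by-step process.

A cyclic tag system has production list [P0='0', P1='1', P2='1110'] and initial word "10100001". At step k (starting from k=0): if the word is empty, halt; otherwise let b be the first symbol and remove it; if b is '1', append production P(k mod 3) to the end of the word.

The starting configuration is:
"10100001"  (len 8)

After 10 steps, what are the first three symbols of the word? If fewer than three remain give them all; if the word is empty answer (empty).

110

gen 0: "10100001"  (len 8)
gen 1: "01000010"  (len 8)
gen 2: "1000010"  (len 7)
gen 3: "0000101110"  (len 10)
gen 4: "000101110"  (len 9)
gen 5: "00101110"  (len 8)
gen 6: "0101110"  (len 7)
gen 7: "101110"  (len 6)
gen 8: "011101"  (len 6)
gen 9: "11101"  (len 5)
gen 10: "11010"  (len 5)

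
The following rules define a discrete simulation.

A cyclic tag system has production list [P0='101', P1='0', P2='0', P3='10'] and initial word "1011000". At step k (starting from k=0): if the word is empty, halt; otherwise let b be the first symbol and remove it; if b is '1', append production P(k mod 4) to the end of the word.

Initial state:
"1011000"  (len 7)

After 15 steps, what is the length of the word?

0) "1011000"  (len 7)
1) "011000101"  (len 9)
2) "11000101"  (len 8)
3) "10001010"  (len 8)
4) "000101010"  (len 9)
5) "00101010"  (len 8)
6) "0101010"  (len 7)
7) "101010"  (len 6)
8) "0101010"  (len 7)
9) "101010"  (len 6)
10) "010100"  (len 6)
11) "10100"  (len 5)
12) "010010"  (len 6)
13) "10010"  (len 5)
14) "00100"  (len 5)
15) "0100"  (len 4)

4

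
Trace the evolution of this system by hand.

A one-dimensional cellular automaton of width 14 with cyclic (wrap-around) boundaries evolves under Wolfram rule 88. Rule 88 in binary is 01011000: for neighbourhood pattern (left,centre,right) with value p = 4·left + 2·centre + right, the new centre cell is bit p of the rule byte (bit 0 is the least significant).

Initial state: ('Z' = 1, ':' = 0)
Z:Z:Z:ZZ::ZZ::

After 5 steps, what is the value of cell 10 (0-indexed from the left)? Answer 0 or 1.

0

step 0: Z:Z:Z:ZZ::ZZ::
step 1: ::::::ZZZ:ZZZ:
step 2: ::::::Z:Z:Z:ZZ
step 3: Z:::::::::::ZZ
step 4: ZZ::::::::::Z:
step 5: ZZZ:::::::::::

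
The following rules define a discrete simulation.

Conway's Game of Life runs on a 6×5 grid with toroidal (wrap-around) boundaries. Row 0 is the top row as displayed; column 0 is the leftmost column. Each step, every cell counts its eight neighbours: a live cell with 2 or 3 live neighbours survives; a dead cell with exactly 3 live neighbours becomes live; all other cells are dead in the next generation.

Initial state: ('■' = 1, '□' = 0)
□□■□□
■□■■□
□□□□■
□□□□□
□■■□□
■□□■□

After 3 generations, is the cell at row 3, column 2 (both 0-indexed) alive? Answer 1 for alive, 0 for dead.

k=0  □□■□□
■□■■□
□□□□■
□□□□□
□■■□□
■□□■□
k=1  □□■□□
□■■■■
□□□■■
□□□□□
□■■□□
□□□■□
k=2  □■□□■
■■□□■
■□□□■
□□■■□
□□■□□
□■□■□
k=3  □■□■■
□■□■□
□□■□□
□■■■■
□■□□□
■■□■□

1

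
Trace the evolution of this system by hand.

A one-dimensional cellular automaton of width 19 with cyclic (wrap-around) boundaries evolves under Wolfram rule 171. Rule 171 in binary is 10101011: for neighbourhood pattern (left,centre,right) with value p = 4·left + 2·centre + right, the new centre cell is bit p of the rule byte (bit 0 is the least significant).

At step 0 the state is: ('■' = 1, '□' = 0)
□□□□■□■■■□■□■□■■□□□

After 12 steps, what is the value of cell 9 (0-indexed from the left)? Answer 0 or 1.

1

gen 0: □□□□■□■■■□■□■□■■□□□
gen 1: ■■■■□■■■□■□■□■■□□■■
gen 2: ■■■□■■■□■□■□■■□□■■■
gen 3: ■■□■■■□■□■□■■□□■■■■
gen 4: ■□■■■□■□■□■■□□■■■■■
gen 5: □■■■□■□■□■■□□■■■■■■
gen 6: ■■■□■□■□■■□□■■■■■■□
gen 7: ■■□■□■□■■□□■■■■■■□■
gen 8: ■□■□■□■■□□■■■■■■□■■
gen 9: □■□■□■■□□■■■■■■□■■■
gen 10: ■□■□■■□□■■■■■■□■■■□
gen 11: □■□■■□□■■■■■■□■■■□■
gen 12: ■□■■□□■■■■■■□■■■□■□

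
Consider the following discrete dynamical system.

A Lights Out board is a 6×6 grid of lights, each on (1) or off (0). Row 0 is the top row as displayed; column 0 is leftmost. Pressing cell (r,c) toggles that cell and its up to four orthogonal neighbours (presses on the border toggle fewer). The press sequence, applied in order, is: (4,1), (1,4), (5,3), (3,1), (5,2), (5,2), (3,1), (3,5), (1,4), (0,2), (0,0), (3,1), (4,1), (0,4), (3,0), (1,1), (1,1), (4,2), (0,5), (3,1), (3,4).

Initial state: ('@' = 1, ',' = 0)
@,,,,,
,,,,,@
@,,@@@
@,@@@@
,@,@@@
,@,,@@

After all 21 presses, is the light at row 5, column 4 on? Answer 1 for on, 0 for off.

0

k=0  @,,,,,
,,,,,@
@,,@@@
@,@@@@
,@,@@@
,@,,@@
k=1  @,,,,,
,,,,,@
@,,@@@
@@@@@@
@,@@@@
,,,,@@
k=2  @,,,@,
,,,@@,
@,,@,@
@@@@@@
@,@@@@
,,,,@@
k=3  @,,,@,
,,,@@,
@,,@,@
@@@@@@
@,@,@@
,,@@,@
k=4  @,,,@,
,,,@@,
@@,@,@
,,,@@@
@@@,@@
,,@@,@
k=5  @,,,@,
,,,@@,
@@,@,@
,,,@@@
@@,,@@
,@,,,@
k=6  @,,,@,
,,,@@,
@@,@,@
,,,@@@
@@@,@@
,,@@,@
k=7  @,,,@,
,,,@@,
@,,@,@
@@@@@@
@,@,@@
,,@@,@
k=8  @,,,@,
,,,@@,
@,,@,,
@@@@,,
@,@,@,
,,@@,@
k=9  @,,,,,
,,,,,@
@,,@@,
@@@@,,
@,@,@,
,,@@,@
k=10  @@@@,,
,,@,,@
@,,@@,
@@@@,,
@,@,@,
,,@@,@
k=11  ,,@@,,
@,@,,@
@,,@@,
@@@@,,
@,@,@,
,,@@,@
k=12  ,,@@,,
@,@,,@
@@,@@,
,,,@,,
@@@,@,
,,@@,@
k=13  ,,@@,,
@,@,,@
@@,@@,
,@,@,,
,,,,@,
,@@@,@
k=14  ,,@,@@
@,@,@@
@@,@@,
,@,@,,
,,,,@,
,@@@,@
k=15  ,,@,@@
@,@,@@
,@,@@,
@,,@,,
@,,,@,
,@@@,@
k=16  ,@@,@@
,@,,@@
,,,@@,
@,,@,,
@,,,@,
,@@@,@
k=17  ,,@,@@
@,@,@@
,@,@@,
@,,@,,
@,,,@,
,@@@,@
k=18  ,,@,@@
@,@,@@
,@,@@,
@,@@,,
@@@@@,
,@,@,@
k=19  ,,@,,,
@,@,@,
,@,@@,
@,@@,,
@@@@@,
,@,@,@
k=20  ,,@,,,
@,@,@,
,,,@@,
,@,@,,
@,@@@,
,@,@,@
k=21  ,,@,,,
@,@,@,
,,,@,,
,@,,@@
@,@@,,
,@,@,@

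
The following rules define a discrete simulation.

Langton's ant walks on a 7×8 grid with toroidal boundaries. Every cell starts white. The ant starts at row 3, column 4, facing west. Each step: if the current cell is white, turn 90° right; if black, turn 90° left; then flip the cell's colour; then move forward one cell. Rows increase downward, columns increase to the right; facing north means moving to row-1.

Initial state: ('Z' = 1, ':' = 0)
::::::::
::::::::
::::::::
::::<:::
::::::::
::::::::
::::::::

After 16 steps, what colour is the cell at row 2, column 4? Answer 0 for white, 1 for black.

0) ::::::::
::::::::
::::::::
::::<:::
::::::::
::::::::
::::::::
1) ::::::::
::::::::
::::^:::
::::Z:::
::::::::
::::::::
::::::::
2) ::::::::
::::::::
::::Z>::
::::Z:::
::::::::
::::::::
::::::::
3) ::::::::
::::::::
::::ZZ::
::::Zv::
::::::::
::::::::
::::::::
4) ::::::::
::::::::
::::ZZ::
::::<Z::
::::::::
::::::::
::::::::
5) ::::::::
::::::::
::::ZZ::
:::::Z::
::::v:::
::::::::
::::::::
6) ::::::::
::::::::
::::ZZ::
:::::Z::
:::<Z:::
::::::::
::::::::
7) ::::::::
::::::::
::::ZZ::
:::^:Z::
:::ZZ:::
::::::::
::::::::
8) ::::::::
::::::::
::::ZZ::
:::Z>Z::
:::ZZ:::
::::::::
::::::::
9) ::::::::
::::::::
::::ZZ::
:::ZZZ::
:::Zv:::
::::::::
::::::::
10) ::::::::
::::::::
::::ZZ::
:::ZZZ::
:::Z:>::
::::::::
::::::::
11) ::::::::
::::::::
::::ZZ::
:::ZZZ::
:::Z:Z::
:::::v::
::::::::
12) ::::::::
::::::::
::::ZZ::
:::ZZZ::
:::Z:Z::
::::<Z::
::::::::
13) ::::::::
::::::::
::::ZZ::
:::ZZZ::
:::Z^Z::
::::ZZ::
::::::::
14) ::::::::
::::::::
::::ZZ::
:::ZZZ::
:::ZZ>::
::::ZZ::
::::::::
15) ::::::::
::::::::
::::ZZ::
:::ZZ^::
:::ZZ:::
::::ZZ::
::::::::
16) ::::::::
::::::::
::::ZZ::
:::Z<:::
:::ZZ:::
::::ZZ::
::::::::

1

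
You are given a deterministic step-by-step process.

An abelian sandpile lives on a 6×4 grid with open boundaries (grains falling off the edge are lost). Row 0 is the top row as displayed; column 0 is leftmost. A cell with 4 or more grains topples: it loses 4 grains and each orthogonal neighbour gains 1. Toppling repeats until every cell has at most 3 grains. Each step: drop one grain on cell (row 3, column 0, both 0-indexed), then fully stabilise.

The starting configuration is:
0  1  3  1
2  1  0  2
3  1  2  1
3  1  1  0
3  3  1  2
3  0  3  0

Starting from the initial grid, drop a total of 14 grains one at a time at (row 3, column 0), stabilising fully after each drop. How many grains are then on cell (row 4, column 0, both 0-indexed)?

0) 0  1  3  1
2  1  0  2
3  1  2  1
3  1  1  0
3  3  1  2
3  0  3  0
1) 0  1  3  1
3  1  0  2
0  2  2  1
2  3  1  0
2  0  2  2
0  2  3  0
2) 0  1  3  1
3  1  0  2
0  2  2  1
3  3  1  0
2  0  2  2
0  2  3  0
3) 0  1  3  1
3  1  0  2
1  3  2  1
1  0  2  0
3  1  2  2
0  2  3  0
4) 0  1  3  1
3  1  0  2
1  3  2  1
2  0  2  0
3  1  2  2
0  2  3  0
5) 0  1  3  1
3  1  0  2
1  3  2  1
3  0  2  0
3  1  2  2
0  2  3  0
6) 0  1  3  1
3  1  0  2
2  3  2  1
1  1  2  0
0  2  2  2
1  2  3  0
7) 0  1  3  1
3  1  0  2
2  3  2  1
2  1  2  0
0  2  2  2
1  2  3  0
8) 0  1  3  1
3  1  0  2
2  3  2  1
3  1  2  0
0  2  2  2
1  2  3  0
9) 0  1  3  1
3  1  0  2
3  3  2  1
0  2  2  0
1  2  2  2
1  2  3  0
10) 0  1  3  1
3  1  0  2
3  3  2  1
1  2  2  0
1  2  2  2
1  2  3  0
11) 0  1  3  1
3  1  0  2
3  3  2  1
2  2  2  0
1  2  2  2
1  2  3  0
12) 0  1  3  1
3  1  0  2
3  3  2  1
3  2  2  0
1  2  2  2
1  2  3  0
13) 1  1  3  1
0  3  0  2
2  1  3  1
2  0  3  0
2  3  2  2
1  2  3  0
14) 1  1  3  1
0  3  0  2
2  1  3  1
3  0  3  0
2  3  2  2
1  2  3  0

2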